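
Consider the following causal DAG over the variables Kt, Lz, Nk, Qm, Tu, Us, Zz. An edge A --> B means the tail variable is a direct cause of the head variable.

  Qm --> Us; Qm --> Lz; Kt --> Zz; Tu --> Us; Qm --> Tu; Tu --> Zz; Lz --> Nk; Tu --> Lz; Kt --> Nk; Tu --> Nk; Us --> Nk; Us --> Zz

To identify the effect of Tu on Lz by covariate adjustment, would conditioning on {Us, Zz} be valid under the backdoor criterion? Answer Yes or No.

No

Backdoor paths from Tu to Lz (paths whose first edge points into Tu):
  P1: Tu <- Qm -> Lz
  P2: Tu <- Qm -> Us -> Nk <- Lz
  P3: Tu <- Qm -> Us -> Zz <- Kt -> Nk <- Lz
Condition 1 (no descendant of Tu in the set): FAILS — Us and Zz are descendants of Tu.
Condition 2 (every backdoor path blocked by {Us, Zz}):
  P1: open — no interior node is in the conditioning set.
  P2: blocked at chain node Us ∈ conditioning set.
  P3: blocked at chain node Us ∈ conditioning set.
{Us, Zz} does not satisfy the backdoor criterion.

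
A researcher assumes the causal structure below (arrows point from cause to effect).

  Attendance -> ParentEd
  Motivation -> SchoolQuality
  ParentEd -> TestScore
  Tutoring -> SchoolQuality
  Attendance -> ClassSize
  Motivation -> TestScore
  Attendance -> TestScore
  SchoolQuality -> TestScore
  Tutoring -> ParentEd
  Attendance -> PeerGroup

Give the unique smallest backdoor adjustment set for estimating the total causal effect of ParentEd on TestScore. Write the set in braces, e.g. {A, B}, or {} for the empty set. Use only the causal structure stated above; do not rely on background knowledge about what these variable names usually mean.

{Attendance, Tutoring}

Variables eligible for adjustment (non-descendants of ParentEd, excluding ParentEd and TestScore): {Attendance, ClassSize, Motivation, PeerGroup, SchoolQuality, Tutoring}.
Backdoor paths from ParentEd to TestScore:
  P1: ParentEd <- Attendance -> TestScore
  P2: ParentEd <- Tutoring -> SchoolQuality <- Motivation -> TestScore
  P3: ParentEd <- Tutoring -> SchoolQuality -> TestScore
The empty set is not sufficient: P1 (ParentEd <- Attendance -> TestScore) has no collider blocking it and no conditioned non-collider, so it is open.
Try {Attendance, Tutoring}:
  P1: blocked at fork node Attendance ∈ conditioning set.
  P2: blocked at fork node Tutoring ∈ conditioning set.
  P3: blocked at fork node Tutoring ∈ conditioning set.
{Attendance, Tutoring} contains no descendant of ParentEd and blocks every backdoor path.
Every element of {Attendance, Tutoring} is needed (dropping Attendance leaves P1 open; dropping Tutoring leaves P3 open), so no proper subset is valid.
Among all size-2 subsets of the eligible variables, only {Attendance, Tutoring} blocks every backdoor path, so it is the unique smallest valid adjustment set.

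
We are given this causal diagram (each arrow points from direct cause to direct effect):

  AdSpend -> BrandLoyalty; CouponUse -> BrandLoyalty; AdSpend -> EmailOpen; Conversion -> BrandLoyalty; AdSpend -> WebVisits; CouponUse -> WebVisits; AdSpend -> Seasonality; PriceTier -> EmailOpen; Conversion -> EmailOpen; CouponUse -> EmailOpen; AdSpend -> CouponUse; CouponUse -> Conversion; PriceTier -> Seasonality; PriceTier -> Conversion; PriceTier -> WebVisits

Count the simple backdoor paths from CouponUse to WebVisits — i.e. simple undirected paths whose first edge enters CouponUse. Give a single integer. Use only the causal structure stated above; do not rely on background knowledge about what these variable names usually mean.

6

A backdoor path from CouponUse to WebVisits is any simple undirected path whose first edge points into CouponUse (i.e. leaves CouponUse via a parent).
Parents of CouponUse: {AdSpend}.
Enumerating:
  P1: CouponUse <- AdSpend -> Seasonality <- PriceTier -> WebVisits
  P2: CouponUse <- AdSpend -> WebVisits
  P3: CouponUse <- AdSpend -> EmailOpen <- PriceTier -> WebVisits
  P4: CouponUse <- AdSpend -> EmailOpen <- Conversion <- PriceTier -> WebVisits
  P5: CouponUse <- AdSpend -> BrandLoyalty <- Conversion <- PriceTier -> WebVisits
  P6: CouponUse <- AdSpend -> BrandLoyalty <- Conversion -> EmailOpen <- PriceTier -> WebVisits
That exhausts the simple backdoor paths. Count: 6.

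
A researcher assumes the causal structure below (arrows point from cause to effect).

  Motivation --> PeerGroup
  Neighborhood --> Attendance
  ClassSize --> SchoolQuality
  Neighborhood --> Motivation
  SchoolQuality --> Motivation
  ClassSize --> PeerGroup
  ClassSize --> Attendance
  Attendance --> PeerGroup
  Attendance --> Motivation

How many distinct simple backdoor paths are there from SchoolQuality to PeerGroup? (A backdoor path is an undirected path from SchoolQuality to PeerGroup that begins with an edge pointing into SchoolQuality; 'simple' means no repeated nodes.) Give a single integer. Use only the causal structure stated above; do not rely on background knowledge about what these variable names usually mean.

A backdoor path from SchoolQuality to PeerGroup is any simple undirected path whose first edge points into SchoolQuality (i.e. leaves SchoolQuality via a parent).
Parents of SchoolQuality: {ClassSize}.
Enumerating:
  P1: SchoolQuality <- ClassSize -> Attendance <- Neighborhood -> Motivation -> PeerGroup
  P2: SchoolQuality <- ClassSize -> Attendance -> Motivation -> PeerGroup
  P3: SchoolQuality <- ClassSize -> Attendance -> PeerGroup
  P4: SchoolQuality <- ClassSize -> PeerGroup
That exhausts the simple backdoor paths. Count: 4.

4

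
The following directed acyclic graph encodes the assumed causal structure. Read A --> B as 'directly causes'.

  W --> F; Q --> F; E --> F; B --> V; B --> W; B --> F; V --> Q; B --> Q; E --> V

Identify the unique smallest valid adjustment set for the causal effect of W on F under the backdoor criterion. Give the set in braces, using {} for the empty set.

{B}

Variables eligible for adjustment (non-descendants of W, excluding W and F): {B, E, Q, V}.
Backdoor paths from W to F:
  P1: W <- B -> V <- E -> F
  P2: W <- B -> V -> Q -> F
  P3: W <- B -> Q <- V <- E -> F
  P4: W <- B -> Q -> F
  P5: W <- B -> F
The empty set is not sufficient: P2 (W <- B -> V -> Q -> F) has no collider blocking it and no conditioned non-collider, so it is open.
Try {B}:
  P1: blocked at fork node B ∈ conditioning set.
  P2: blocked at fork node B ∈ conditioning set.
  P3: blocked at fork node B ∈ conditioning set.
  P4: blocked at fork node B ∈ conditioning set.
  P5: blocked at fork node B ∈ conditioning set.
{B} contains no descendant of W and blocks every backdoor path.
No other singleton works — e.g. {E} leaves P2 open — so {B} is the unique smallest valid adjustment set.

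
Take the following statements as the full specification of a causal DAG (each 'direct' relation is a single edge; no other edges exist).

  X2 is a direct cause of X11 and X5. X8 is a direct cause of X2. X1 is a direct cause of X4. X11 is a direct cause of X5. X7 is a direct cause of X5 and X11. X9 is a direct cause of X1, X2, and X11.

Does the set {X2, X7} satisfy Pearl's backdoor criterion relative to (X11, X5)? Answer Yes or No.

Backdoor paths from X11 to X5 (paths whose first edge points into X11):
  P1: X11 <- X9 -> X2 -> X5
  P2: X11 <- X7 -> X5
  P3: X11 <- X2 -> X5
Condition 1 (no descendant of X11 in the set): holds — descendants of X11 are {X5}; none are in {X2, X7}.
Condition 2 (every backdoor path blocked by {X2, X7}):
  P1: blocked at chain node X2 ∈ conditioning set.
  P2: blocked at fork node X7 ∈ conditioning set.
  P3: blocked at fork node X2 ∈ conditioning set.
{X2, X7} satisfies the backdoor criterion.

Yes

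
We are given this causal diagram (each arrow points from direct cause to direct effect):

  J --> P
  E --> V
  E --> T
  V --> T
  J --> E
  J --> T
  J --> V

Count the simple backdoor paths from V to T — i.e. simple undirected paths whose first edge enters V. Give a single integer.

A backdoor path from V to T is any simple undirected path whose first edge points into V (i.e. leaves V via a parent).
Parents of V: {E, J}.
Enumerating:
  P1: V <- J -> E -> T
  P2: V <- J -> T
  P3: V <- E <- J -> T
  P4: V <- E -> T
That exhausts the simple backdoor paths. Count: 4.

4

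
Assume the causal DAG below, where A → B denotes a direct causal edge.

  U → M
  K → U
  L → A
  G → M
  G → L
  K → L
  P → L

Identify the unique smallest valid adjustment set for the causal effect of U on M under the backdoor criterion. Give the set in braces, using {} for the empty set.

{}

Variables eligible for adjustment (non-descendants of U, excluding U and M): {A, G, K, L, P}.
Backdoor paths from U to M:
  P1: U <- K -> L <- G -> M
Each backdoor path contains an unconditioned collider, so every path is already blocked with the empty conditioning set:
  P1: blocked at collider L (neither it nor any descendant is in the conditioning set).
The empty set is therefore the unique smallest valid set.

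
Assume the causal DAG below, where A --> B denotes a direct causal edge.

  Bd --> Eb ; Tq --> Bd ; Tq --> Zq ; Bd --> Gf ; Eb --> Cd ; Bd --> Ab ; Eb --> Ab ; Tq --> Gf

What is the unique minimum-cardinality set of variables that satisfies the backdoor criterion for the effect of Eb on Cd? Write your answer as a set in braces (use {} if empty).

{}

Variables eligible for adjustment (non-descendants of Eb, excluding Eb and Cd): {Bd, Gf, Tq, Zq}.
Backdoor paths from Eb to Cd:
  (none)
With no backdoor paths the empty set already satisfies the criterion, and it is trivially minimal.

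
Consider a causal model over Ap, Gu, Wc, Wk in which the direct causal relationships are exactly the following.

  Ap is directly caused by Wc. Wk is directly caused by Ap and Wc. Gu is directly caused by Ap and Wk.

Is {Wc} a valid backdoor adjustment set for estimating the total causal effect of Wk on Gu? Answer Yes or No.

No

Backdoor paths from Wk to Gu (paths whose first edge points into Wk):
  P1: Wk <- Wc -> Ap -> Gu
  P2: Wk <- Ap -> Gu
Condition 1 (no descendant of Wk in the set): holds — descendants of Wk are {Gu}; none are in {Wc}.
Condition 2 (every backdoor path blocked by {Wc}):
  P1: blocked at fork node Wc ∈ conditioning set.
  P2: open — no interior node is in the conditioning set.
{Wc} does not satisfy the backdoor criterion.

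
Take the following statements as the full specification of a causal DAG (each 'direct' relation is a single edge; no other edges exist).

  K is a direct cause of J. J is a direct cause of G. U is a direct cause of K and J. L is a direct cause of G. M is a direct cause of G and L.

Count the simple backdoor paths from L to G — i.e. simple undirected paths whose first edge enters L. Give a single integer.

A backdoor path from L to G is any simple undirected path whose first edge points into L (i.e. leaves L via a parent).
Parents of L: {M}.
Enumerating:
  P1: L <- M -> G
That exhausts the simple backdoor paths. Count: 1.

1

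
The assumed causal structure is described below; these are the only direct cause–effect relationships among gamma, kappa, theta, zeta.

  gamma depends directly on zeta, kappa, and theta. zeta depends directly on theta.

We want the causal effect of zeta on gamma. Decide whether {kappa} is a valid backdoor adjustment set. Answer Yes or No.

No

Backdoor paths from zeta to gamma (paths whose first edge points into zeta):
  P1: zeta <- theta -> gamma
Condition 1 (no descendant of zeta in the set): holds — descendants of zeta are {gamma}; none are in {kappa}.
Condition 2 (every backdoor path blocked by {kappa}):
  P1: open — no interior node is in the conditioning set.
{kappa} does not satisfy the backdoor criterion.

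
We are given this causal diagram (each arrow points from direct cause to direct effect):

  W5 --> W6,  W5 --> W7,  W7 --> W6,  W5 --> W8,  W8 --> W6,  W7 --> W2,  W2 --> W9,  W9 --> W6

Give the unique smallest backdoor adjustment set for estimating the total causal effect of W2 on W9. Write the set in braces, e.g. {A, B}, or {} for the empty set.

Variables eligible for adjustment (non-descendants of W2, excluding W2 and W9): {W5, W7, W8}.
Backdoor paths from W2 to W9:
  P1: W2 <- W7 <- W5 -> W8 -> W6 <- W9
  P2: W2 <- W7 <- W5 -> W6 <- W9
  P3: W2 <- W7 -> W6 <- W9
Each backdoor path contains an unconditioned collider, so every path is already blocked with the empty conditioning set:
  P1: blocked at collider W6 (neither it nor any descendant is in the conditioning set).
  P2: blocked at collider W6 (neither it nor any descendant is in the conditioning set).
  P3: blocked at collider W6 (neither it nor any descendant is in the conditioning set).
The empty set is therefore the unique smallest valid set.

{}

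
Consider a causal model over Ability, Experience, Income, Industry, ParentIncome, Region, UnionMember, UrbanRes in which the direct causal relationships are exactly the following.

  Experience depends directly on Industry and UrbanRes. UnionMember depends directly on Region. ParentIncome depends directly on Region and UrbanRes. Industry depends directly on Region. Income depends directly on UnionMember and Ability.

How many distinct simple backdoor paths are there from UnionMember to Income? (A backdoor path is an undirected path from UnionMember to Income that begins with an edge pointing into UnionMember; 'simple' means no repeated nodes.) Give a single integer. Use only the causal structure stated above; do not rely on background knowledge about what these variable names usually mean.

0

A backdoor path from UnionMember to Income is any simple undirected path whose first edge points into UnionMember (i.e. leaves UnionMember via a parent).
Parents of UnionMember: {Region}.
No simple path from any parent of UnionMember reaches Income without revisiting UnionMember, so there are no backdoor paths.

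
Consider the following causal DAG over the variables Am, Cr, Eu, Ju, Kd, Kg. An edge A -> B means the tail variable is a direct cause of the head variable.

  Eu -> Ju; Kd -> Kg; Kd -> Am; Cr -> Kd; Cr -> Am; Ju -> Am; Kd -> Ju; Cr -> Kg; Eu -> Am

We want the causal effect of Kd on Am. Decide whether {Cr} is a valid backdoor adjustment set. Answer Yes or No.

Backdoor paths from Kd to Am (paths whose first edge points into Kd):
  P1: Kd <- Cr -> Am
Condition 1 (no descendant of Kd in the set): holds — descendants of Kd are {Am, Ju, Kg}; none are in {Cr}.
Condition 2 (every backdoor path blocked by {Cr}):
  P1: blocked at fork node Cr ∈ conditioning set.
{Cr} satisfies the backdoor criterion.

Yes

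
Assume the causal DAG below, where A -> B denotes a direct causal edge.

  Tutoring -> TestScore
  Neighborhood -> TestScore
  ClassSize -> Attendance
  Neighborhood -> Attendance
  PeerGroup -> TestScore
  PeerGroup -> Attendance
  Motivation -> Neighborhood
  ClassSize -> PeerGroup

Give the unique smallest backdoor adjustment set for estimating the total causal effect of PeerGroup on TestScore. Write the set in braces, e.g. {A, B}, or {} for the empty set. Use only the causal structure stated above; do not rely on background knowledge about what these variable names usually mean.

Variables eligible for adjustment (non-descendants of PeerGroup, excluding PeerGroup and TestScore): {ClassSize, Motivation, Neighborhood, Tutoring}.
Backdoor paths from PeerGroup to TestScore:
  P1: PeerGroup <- ClassSize -> Attendance <- Neighborhood -> TestScore
Each backdoor path contains an unconditioned collider, so every path is already blocked with the empty conditioning set:
  P1: blocked at collider Attendance (neither it nor any descendant is in the conditioning set).
The empty set is therefore the unique smallest valid set.

{}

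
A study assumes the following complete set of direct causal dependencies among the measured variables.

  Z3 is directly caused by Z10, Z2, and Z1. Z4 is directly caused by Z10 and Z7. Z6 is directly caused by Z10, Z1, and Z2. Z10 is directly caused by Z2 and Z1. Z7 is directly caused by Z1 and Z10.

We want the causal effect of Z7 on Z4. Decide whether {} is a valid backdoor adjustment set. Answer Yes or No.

No

Backdoor paths from Z7 to Z4 (paths whose first edge points into Z7):
  P1: Z7 <- Z1 -> Z10 -> Z4
  P2: Z7 <- Z1 -> Z3 <- Z2 -> Z10 -> Z4
  P3: Z7 <- Z1 -> Z3 <- Z2 -> Z6 <- Z10 -> Z4
  P4: Z7 <- Z1 -> Z3 <- Z10 -> Z4
  P5: Z7 <- Z1 -> Z6 <- Z2 -> Z10 -> Z4
  P6: Z7 <- Z1 -> Z6 <- Z2 -> Z3 <- Z10 -> Z4
  P7: Z7 <- Z1 -> Z6 <- Z10 -> Z4
  P8: Z7 <- Z10 -> Z4
Condition 1 (no descendant of Z7 in the set): holds — descendants of Z7 are {Z4}; none are in {}.
Condition 2 (every backdoor path blocked by {}):
  P1: open — no interior node is in the conditioning set.
  P2: blocked at collider Z3 (neither it nor any descendant is in the conditioning set).
  P3: blocked at collider Z3 (neither it nor any descendant is in the conditioning set).
  P4: blocked at collider Z3 (neither it nor any descendant is in the conditioning set).
  P5: blocked at collider Z6 (neither it nor any descendant is in the conditioning set).
  P6: blocked at collider Z6 (neither it nor any descendant is in the conditioning set).
  P7: blocked at collider Z6 (neither it nor any descendant is in the conditioning set).
  P8: open — no interior node is in the conditioning set.
{} does not satisfy the backdoor criterion.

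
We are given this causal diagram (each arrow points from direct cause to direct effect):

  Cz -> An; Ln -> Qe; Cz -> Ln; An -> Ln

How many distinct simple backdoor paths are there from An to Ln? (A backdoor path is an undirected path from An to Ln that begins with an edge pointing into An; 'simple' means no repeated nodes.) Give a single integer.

1

A backdoor path from An to Ln is any simple undirected path whose first edge points into An (i.e. leaves An via a parent).
Parents of An: {Cz}.
Enumerating:
  P1: An <- Cz -> Ln
That exhausts the simple backdoor paths. Count: 1.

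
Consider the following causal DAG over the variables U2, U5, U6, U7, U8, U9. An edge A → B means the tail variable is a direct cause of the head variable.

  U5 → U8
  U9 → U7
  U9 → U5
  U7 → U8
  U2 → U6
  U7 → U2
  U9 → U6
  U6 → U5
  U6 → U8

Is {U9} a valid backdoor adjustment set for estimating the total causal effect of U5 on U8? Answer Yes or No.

No

Backdoor paths from U5 to U8 (paths whose first edge points into U5):
  P1: U5 <- U9 -> U7 -> U2 -> U6 -> U8
  P2: U5 <- U9 -> U7 -> U8
  P3: U5 <- U9 -> U6 <- U2 <- U7 -> U8
  P4: U5 <- U9 -> U6 -> U8
  P5: U5 <- U6 <- U9 -> U7 -> U8
  P6: U5 <- U6 <- U2 <- U7 -> U8
  P7: U5 <- U6 -> U8
Condition 1 (no descendant of U5 in the set): holds — descendants of U5 are {U8}; none are in {U9}.
Condition 2 (every backdoor path blocked by {U9}):
  P1: blocked at fork node U9 ∈ conditioning set.
  P2: blocked at fork node U9 ∈ conditioning set.
  P3: blocked at fork node U9 ∈ conditioning set.
  P4: blocked at fork node U9 ∈ conditioning set.
  P5: blocked at fork node U9 ∈ conditioning set.
  P6: open — no interior node is in the conditioning set.
  P7: open — no interior node is in the conditioning set.
{U9} does not satisfy the backdoor criterion.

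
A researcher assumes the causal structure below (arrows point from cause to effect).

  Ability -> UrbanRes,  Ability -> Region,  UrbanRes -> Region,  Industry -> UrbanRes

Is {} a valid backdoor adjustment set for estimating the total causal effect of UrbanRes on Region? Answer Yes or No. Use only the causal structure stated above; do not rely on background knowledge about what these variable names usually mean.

No

Backdoor paths from UrbanRes to Region (paths whose first edge points into UrbanRes):
  P1: UrbanRes <- Ability -> Region
Condition 1 (no descendant of UrbanRes in the set): holds — descendants of UrbanRes are {Region}; none are in {}.
Condition 2 (every backdoor path blocked by {}):
  P1: open — no interior node is in the conditioning set.
{} does not satisfy the backdoor criterion.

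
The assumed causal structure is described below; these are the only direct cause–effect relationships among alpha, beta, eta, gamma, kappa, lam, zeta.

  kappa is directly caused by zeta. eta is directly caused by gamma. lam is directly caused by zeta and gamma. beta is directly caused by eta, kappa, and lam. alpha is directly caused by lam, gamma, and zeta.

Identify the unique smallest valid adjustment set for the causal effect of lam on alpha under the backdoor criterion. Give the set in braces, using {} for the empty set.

{gamma, zeta}

Variables eligible for adjustment (non-descendants of lam, excluding lam and alpha): {eta, gamma, kappa, zeta}.
Backdoor paths from lam to alpha:
  P1: lam <- zeta -> alpha
  P2: lam <- zeta -> kappa -> beta <- eta <- gamma -> alpha
  P3: lam <- gamma -> eta -> beta <- kappa <- zeta -> alpha
  P4: lam <- gamma -> alpha
The empty set is not sufficient: P1 (lam <- zeta -> alpha) has no collider blocking it and no conditioned non-collider, so it is open.
Try {gamma, zeta}:
  P1: blocked at fork node zeta ∈ conditioning set.
  P2: blocked at fork node zeta ∈ conditioning set.
  P3: blocked at fork node gamma ∈ conditioning set.
  P4: blocked at fork node gamma ∈ conditioning set.
{gamma, zeta} contains no descendant of lam and blocks every backdoor path.
Every element of {gamma, zeta} is needed (dropping gamma leaves P4 open; dropping zeta leaves P1 open), so no proper subset is valid.
Among all size-2 subsets of the eligible variables, only {gamma, zeta} blocks every backdoor path, so it is the unique smallest valid adjustment set.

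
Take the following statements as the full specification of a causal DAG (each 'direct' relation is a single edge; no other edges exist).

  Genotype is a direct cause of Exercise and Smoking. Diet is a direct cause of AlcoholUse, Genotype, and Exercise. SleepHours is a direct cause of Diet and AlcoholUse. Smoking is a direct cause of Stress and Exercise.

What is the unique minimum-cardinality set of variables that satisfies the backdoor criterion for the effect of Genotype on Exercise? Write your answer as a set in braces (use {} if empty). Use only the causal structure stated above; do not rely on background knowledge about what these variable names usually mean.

Variables eligible for adjustment (non-descendants of Genotype, excluding Genotype and Exercise): {AlcoholUse, Diet, SleepHours}.
Backdoor paths from Genotype to Exercise:
  P1: Genotype <- Diet -> Exercise
The empty set is not sufficient: P1 (Genotype <- Diet -> Exercise) has no collider blocking it and no conditioned non-collider, so it is open.
Try {Diet}:
  P1: blocked at fork node Diet ∈ conditioning set.
{Diet} contains no descendant of Genotype and blocks every backdoor path.
No other singleton works — e.g. {SleepHours} leaves P1 open — so {Diet} is the unique smallest valid adjustment set.

{Diet}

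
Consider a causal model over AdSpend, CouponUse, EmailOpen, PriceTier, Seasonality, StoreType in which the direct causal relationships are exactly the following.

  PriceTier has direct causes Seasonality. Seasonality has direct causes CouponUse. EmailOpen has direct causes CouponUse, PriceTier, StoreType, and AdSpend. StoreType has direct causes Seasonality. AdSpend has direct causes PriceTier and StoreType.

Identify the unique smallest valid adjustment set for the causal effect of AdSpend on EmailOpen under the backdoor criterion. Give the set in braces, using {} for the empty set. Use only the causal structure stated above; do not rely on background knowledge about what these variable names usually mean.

{PriceTier, StoreType}

Variables eligible for adjustment (non-descendants of AdSpend, excluding AdSpend and EmailOpen): {CouponUse, PriceTier, Seasonality, StoreType}.
Backdoor paths from AdSpend to EmailOpen:
  P1: AdSpend <- StoreType <- Seasonality <- CouponUse -> EmailOpen
  P2: AdSpend <- StoreType <- Seasonality -> PriceTier -> EmailOpen
  P3: AdSpend <- StoreType -> EmailOpen
  P4: AdSpend <- PriceTier <- Seasonality <- CouponUse -> EmailOpen
  P5: AdSpend <- PriceTier <- Seasonality -> StoreType -> EmailOpen
  P6: AdSpend <- PriceTier -> EmailOpen
The empty set is not sufficient: P1 (AdSpend <- StoreType <- Seasonality <- CouponUse -> EmailOpen) has no collider blocking it and no conditioned non-collider, so it is open.
Try {PriceTier, StoreType}:
  P1: blocked at chain node StoreType ∈ conditioning set.
  P2: blocked at chain node StoreType ∈ conditioning set.
  P3: blocked at fork node StoreType ∈ conditioning set.
  P4: blocked at chain node PriceTier ∈ conditioning set.
  P5: blocked at chain node PriceTier ∈ conditioning set.
  P6: blocked at fork node PriceTier ∈ conditioning set.
{PriceTier, StoreType} contains no descendant of AdSpend and blocks every backdoor path.
Every element of {PriceTier, StoreType} is needed (dropping PriceTier leaves P4 open; dropping StoreType leaves P1 open), so no proper subset is valid.
Among all size-2 subsets of the eligible variables, only {PriceTier, StoreType} blocks every backdoor path, so it is the unique smallest valid adjustment set.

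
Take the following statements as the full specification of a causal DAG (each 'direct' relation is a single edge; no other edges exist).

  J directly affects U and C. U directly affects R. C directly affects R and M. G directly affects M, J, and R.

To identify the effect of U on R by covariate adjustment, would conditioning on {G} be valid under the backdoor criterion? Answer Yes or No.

Backdoor paths from U to R (paths whose first edge points into U):
  P1: U <- J <- G -> R
  P2: U <- J <- G -> M <- C -> R
  P3: U <- J -> C -> R
  P4: U <- J -> C -> M <- G -> R
Condition 1 (no descendant of U in the set): holds — descendants of U are {R}; none are in {G}.
Condition 2 (every backdoor path blocked by {G}):
  P1: blocked at fork node G ∈ conditioning set.
  P2: blocked at fork node G ∈ conditioning set.
  P3: open — no interior node is in the conditioning set.
  P4: blocked at collider M (neither it nor any descendant is in the conditioning set).
{G} does not satisfy the backdoor criterion.

No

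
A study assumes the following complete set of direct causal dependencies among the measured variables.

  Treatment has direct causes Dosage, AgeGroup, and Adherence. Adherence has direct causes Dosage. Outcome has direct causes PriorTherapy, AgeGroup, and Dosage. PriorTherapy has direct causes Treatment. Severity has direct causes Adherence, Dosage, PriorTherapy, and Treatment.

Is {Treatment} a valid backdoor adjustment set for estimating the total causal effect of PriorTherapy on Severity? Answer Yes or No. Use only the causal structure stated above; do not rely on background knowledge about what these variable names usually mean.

Yes

Backdoor paths from PriorTherapy to Severity (paths whose first edge points into PriorTherapy):
  P1: PriorTherapy <- Treatment <- Dosage -> Adherence -> Severity
  P2: PriorTherapy <- Treatment <- Dosage -> Severity
  P3: PriorTherapy <- Treatment <- Adherence <- Dosage -> Severity
  P4: PriorTherapy <- Treatment <- Adherence -> Severity
  P5: PriorTherapy <- Treatment <- AgeGroup -> Outcome <- Dosage -> Adherence -> Severity
  P6: PriorTherapy <- Treatment <- AgeGroup -> Outcome <- Dosage -> Severity
  P7: PriorTherapy <- Treatment -> Severity
Condition 1 (no descendant of PriorTherapy in the set): holds — descendants of PriorTherapy are {Outcome, Severity}; none are in {Treatment}.
Condition 2 (every backdoor path blocked by {Treatment}):
  P1: blocked at chain node Treatment ∈ conditioning set.
  P2: blocked at chain node Treatment ∈ conditioning set.
  P3: blocked at chain node Treatment ∈ conditioning set.
  P4: blocked at chain node Treatment ∈ conditioning set.
  P5: blocked at chain node Treatment ∈ conditioning set.
  P6: blocked at chain node Treatment ∈ conditioning set.
  P7: blocked at fork node Treatment ∈ conditioning set.
{Treatment} satisfies the backdoor criterion.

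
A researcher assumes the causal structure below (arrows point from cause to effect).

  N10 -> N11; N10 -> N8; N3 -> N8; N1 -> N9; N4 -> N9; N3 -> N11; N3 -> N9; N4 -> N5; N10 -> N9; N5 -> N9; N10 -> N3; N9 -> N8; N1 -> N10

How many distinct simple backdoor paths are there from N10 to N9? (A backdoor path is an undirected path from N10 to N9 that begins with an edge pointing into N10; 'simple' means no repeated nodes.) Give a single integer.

A backdoor path from N10 to N9 is any simple undirected path whose first edge points into N10 (i.e. leaves N10 via a parent).
Parents of N10: {N1}.
Enumerating:
  P1: N10 <- N1 -> N9
That exhausts the simple backdoor paths. Count: 1.

1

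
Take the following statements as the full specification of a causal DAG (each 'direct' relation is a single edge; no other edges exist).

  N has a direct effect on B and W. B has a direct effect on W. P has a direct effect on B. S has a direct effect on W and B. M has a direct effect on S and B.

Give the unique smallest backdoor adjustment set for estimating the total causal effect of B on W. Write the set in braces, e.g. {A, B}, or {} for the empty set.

{N, S}

Variables eligible for adjustment (non-descendants of B, excluding B and W): {M, N, P, S}.
Backdoor paths from B to W:
  P1: B <- M -> S -> W
  P2: B <- N -> W
  P3: B <- S -> W
The empty set is not sufficient: P1 (B <- M -> S -> W) has no collider blocking it and no conditioned non-collider, so it is open.
Try {N, S}:
  P1: blocked at chain node S ∈ conditioning set.
  P2: blocked at fork node N ∈ conditioning set.
  P3: blocked at fork node S ∈ conditioning set.
{N, S} contains no descendant of B and blocks every backdoor path.
Every element of {N, S} is needed (dropping N leaves P2 open; dropping S leaves P1 open), so no proper subset is valid.
Among all size-2 subsets of the eligible variables, only {N, S} blocks every backdoor path, so it is the unique smallest valid adjustment set.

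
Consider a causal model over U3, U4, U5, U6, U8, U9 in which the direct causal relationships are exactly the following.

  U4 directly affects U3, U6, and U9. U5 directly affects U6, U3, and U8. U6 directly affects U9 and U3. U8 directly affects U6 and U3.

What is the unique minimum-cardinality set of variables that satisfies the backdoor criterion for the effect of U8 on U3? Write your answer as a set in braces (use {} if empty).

Variables eligible for adjustment (non-descendants of U8, excluding U8 and U3): {U4, U5}.
Backdoor paths from U8 to U3:
  P1: U8 <- U5 -> U6 <- U4 -> U3
  P2: U8 <- U5 -> U6 -> U3
  P3: U8 <- U5 -> U6 -> U9 <- U4 -> U3
  P4: U8 <- U5 -> U3
The empty set is not sufficient: P2 (U8 <- U5 -> U6 -> U3) has no collider blocking it and no conditioned non-collider, so it is open.
Try {U5}:
  P1: blocked at fork node U5 ∈ conditioning set.
  P2: blocked at fork node U5 ∈ conditioning set.
  P3: blocked at fork node U5 ∈ conditioning set.
  P4: blocked at fork node U5 ∈ conditioning set.
{U5} contains no descendant of U8 and blocks every backdoor path.
No other singleton works — e.g. {U4} leaves P2 open — so {U5} is the unique smallest valid adjustment set.

{U5}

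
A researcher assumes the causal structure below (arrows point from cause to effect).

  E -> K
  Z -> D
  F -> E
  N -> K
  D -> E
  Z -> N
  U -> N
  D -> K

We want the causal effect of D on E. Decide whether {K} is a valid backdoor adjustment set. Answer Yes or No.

Backdoor paths from D to E (paths whose first edge points into D):
  P1: D <- Z -> N -> K <- E
Condition 1 (no descendant of D in the set): FAILS — K is a descendant of D.
Condition 2 (every backdoor path blocked by {K}):
  P1: open — collider(s) K are conditioned on (or have a conditioned descendant) and no non-collider on the path is in the set.
{K} does not satisfy the backdoor criterion.

No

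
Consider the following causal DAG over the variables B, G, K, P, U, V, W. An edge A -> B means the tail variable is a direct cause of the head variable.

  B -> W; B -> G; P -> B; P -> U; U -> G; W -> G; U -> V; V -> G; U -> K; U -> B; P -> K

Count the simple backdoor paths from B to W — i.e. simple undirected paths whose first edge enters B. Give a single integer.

6

A backdoor path from B to W is any simple undirected path whose first edge points into B (i.e. leaves B via a parent).
Parents of B: {P, U}.
Enumerating:
  P1: B <- P -> U -> V -> G <- W
  P2: B <- P -> U -> G <- W
  P3: B <- P -> K <- U -> V -> G <- W
  P4: B <- P -> K <- U -> G <- W
  P5: B <- U -> V -> G <- W
  P6: B <- U -> G <- W
That exhausts the simple backdoor paths. Count: 6.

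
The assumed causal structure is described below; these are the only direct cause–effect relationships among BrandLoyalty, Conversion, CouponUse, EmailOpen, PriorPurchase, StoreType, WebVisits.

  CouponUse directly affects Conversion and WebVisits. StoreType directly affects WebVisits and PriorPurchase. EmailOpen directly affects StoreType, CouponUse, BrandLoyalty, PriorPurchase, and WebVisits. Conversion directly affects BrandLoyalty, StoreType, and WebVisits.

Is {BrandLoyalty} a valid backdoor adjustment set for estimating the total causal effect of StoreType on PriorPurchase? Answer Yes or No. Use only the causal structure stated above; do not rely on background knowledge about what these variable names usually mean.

Backdoor paths from StoreType to PriorPurchase (paths whose first edge points into StoreType):
  P1: StoreType <- EmailOpen -> PriorPurchase
  P2: StoreType <- Conversion <- CouponUse <- EmailOpen -> PriorPurchase
  P3: StoreType <- Conversion <- CouponUse -> WebVisits <- EmailOpen -> PriorPurchase
  P4: StoreType <- Conversion -> BrandLoyalty <- EmailOpen -> PriorPurchase
  P5: StoreType <- Conversion -> WebVisits <- EmailOpen -> PriorPurchase
  P6: StoreType <- Conversion -> WebVisits <- CouponUse <- EmailOpen -> PriorPurchase
Condition 1 (no descendant of StoreType in the set): holds — descendants of StoreType are {PriorPurchase, WebVisits}; none are in {BrandLoyalty}.
Condition 2 (every backdoor path blocked by {BrandLoyalty}):
  P1: open — no interior node is in the conditioning set.
  P2: open — no interior node is in the conditioning set.
  P3: blocked at collider WebVisits (neither it nor any descendant is in the conditioning set).
  P4: open — collider(s) BrandLoyalty are conditioned on (or have a conditioned descendant) and no non-collider on the path is in the set.
  P5: blocked at collider WebVisits (neither it nor any descendant is in the conditioning set).
  P6: blocked at collider WebVisits (neither it nor any descendant is in the conditioning set).
{BrandLoyalty} does not satisfy the backdoor criterion.

No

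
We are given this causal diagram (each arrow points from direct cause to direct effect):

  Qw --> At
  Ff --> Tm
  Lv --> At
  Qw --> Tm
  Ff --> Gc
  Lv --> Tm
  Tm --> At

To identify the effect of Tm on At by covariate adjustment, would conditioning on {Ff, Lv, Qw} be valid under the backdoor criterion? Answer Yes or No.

Yes

Backdoor paths from Tm to At (paths whose first edge points into Tm):
  P1: Tm <- Qw -> At
  P2: Tm <- Lv -> At
Condition 1 (no descendant of Tm in the set): holds — descendants of Tm are {At}; none are in {Ff, Lv, Qw}.
Condition 2 (every backdoor path blocked by {Ff, Lv, Qw}):
  P1: blocked at fork node Qw ∈ conditioning set.
  P2: blocked at fork node Lv ∈ conditioning set.
{Ff, Lv, Qw} satisfies the backdoor criterion.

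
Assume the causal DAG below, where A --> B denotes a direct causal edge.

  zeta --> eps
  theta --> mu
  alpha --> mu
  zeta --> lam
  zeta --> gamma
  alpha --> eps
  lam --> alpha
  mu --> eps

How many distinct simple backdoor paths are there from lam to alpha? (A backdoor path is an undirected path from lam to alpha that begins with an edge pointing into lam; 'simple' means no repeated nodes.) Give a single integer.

2

A backdoor path from lam to alpha is any simple undirected path whose first edge points into lam (i.e. leaves lam via a parent).
Parents of lam: {zeta}.
Enumerating:
  P1: lam <- zeta -> eps <- alpha
  P2: lam <- zeta -> eps <- mu <- alpha
That exhausts the simple backdoor paths. Count: 2.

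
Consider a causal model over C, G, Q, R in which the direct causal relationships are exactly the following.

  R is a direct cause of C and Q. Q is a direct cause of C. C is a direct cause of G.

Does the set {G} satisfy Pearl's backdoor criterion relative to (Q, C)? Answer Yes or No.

No

Backdoor paths from Q to C (paths whose first edge points into Q):
  P1: Q <- R -> C
Condition 1 (no descendant of Q in the set): FAILS — G is a descendant of Q.
Condition 2 (every backdoor path blocked by {G}):
  P1: open — no interior node is in the conditioning set.
{G} does not satisfy the backdoor criterion.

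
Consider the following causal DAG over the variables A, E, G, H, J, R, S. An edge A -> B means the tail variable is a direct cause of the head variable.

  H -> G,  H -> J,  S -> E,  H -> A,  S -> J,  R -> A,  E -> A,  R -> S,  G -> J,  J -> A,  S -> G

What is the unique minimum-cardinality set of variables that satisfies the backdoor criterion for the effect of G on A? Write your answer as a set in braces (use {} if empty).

Variables eligible for adjustment (non-descendants of G, excluding G and A): {E, H, R, S}.
Backdoor paths from G to A:
  P1: G <- H -> J <- S <- R -> A
  P2: G <- H -> J <- S -> E -> A
  P3: G <- H -> J -> A
  P4: G <- H -> A
  P5: G <- S <- R -> A
  P6: G <- S -> E -> A
  P7: G <- S -> J <- H -> A
  P8: G <- S -> J -> A
The empty set is not sufficient: P3 (G <- H -> J -> A) has no collider blocking it and no conditioned non-collider, so it is open.
Try {H, S}:
  P1: blocked at fork node H ∈ conditioning set.
  P2: blocked at fork node H ∈ conditioning set.
  P3: blocked at fork node H ∈ conditioning set.
  P4: blocked at fork node H ∈ conditioning set.
  P5: blocked at chain node S ∈ conditioning set.
  P6: blocked at fork node S ∈ conditioning set.
  P7: blocked at fork node S ∈ conditioning set.
  P8: blocked at fork node S ∈ conditioning set.
{H, S} contains no descendant of G and blocks every backdoor path.
Every element of {H, S} is needed (dropping H leaves P3 open; dropping S leaves P5 open), so no proper subset is valid.
Among all size-2 subsets of the eligible variables, only {H, S} blocks every backdoor path, so it is the unique smallest valid adjustment set.

{H, S}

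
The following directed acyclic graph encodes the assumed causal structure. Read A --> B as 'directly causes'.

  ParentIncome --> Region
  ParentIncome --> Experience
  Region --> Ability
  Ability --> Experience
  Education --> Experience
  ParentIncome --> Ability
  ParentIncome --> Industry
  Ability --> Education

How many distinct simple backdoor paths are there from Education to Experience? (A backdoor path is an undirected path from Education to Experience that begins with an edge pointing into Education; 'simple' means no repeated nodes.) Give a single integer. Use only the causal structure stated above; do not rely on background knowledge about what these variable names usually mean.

A backdoor path from Education to Experience is any simple undirected path whose first edge points into Education (i.e. leaves Education via a parent).
Parents of Education: {Ability}.
Enumerating:
  P1: Education <- Ability <- ParentIncome -> Experience
  P2: Education <- Ability <- Region <- ParentIncome -> Experience
  P3: Education <- Ability -> Experience
That exhausts the simple backdoor paths. Count: 3.

3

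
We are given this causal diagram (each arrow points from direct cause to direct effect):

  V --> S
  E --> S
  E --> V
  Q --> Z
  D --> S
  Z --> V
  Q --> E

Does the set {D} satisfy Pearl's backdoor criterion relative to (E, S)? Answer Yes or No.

No

Backdoor paths from E to S (paths whose first edge points into E):
  P1: E <- Q -> Z -> V -> S
Condition 1 (no descendant of E in the set): holds — descendants of E are {S, V}; none are in {D}.
Condition 2 (every backdoor path blocked by {D}):
  P1: open — no interior node is in the conditioning set.
{D} does not satisfy the backdoor criterion.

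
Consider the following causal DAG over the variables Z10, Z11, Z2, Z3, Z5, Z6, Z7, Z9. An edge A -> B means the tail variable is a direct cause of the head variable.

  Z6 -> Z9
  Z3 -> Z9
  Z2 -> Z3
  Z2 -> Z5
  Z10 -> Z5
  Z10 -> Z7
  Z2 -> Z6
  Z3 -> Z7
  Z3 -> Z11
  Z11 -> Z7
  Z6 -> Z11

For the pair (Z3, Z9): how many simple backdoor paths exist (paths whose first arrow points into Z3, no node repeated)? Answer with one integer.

A backdoor path from Z3 to Z9 is any simple undirected path whose first edge points into Z3 (i.e. leaves Z3 via a parent).
Parents of Z3: {Z2}.
Enumerating:
  P1: Z3 <- Z2 -> Z6 -> Z9
  P2: Z3 <- Z2 -> Z5 <- Z10 -> Z7 <- Z11 <- Z6 -> Z9
That exhausts the simple backdoor paths. Count: 2.

2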